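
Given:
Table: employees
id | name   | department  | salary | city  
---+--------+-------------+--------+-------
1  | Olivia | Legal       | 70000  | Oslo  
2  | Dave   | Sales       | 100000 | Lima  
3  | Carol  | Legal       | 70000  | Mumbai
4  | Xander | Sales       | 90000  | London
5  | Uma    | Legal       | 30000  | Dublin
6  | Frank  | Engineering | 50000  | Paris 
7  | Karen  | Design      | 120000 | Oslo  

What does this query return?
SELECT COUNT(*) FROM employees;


COUNT(*) counts all rows

7


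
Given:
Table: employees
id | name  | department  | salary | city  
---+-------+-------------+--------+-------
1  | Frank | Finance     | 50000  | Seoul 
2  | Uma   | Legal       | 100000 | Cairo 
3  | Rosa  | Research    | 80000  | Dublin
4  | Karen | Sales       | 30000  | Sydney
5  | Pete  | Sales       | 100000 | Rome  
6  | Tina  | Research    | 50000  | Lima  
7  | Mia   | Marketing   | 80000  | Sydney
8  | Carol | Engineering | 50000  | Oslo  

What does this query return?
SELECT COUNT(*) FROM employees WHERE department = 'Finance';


Counting rows where department = 'Finance'
  Frank -> MATCH


1


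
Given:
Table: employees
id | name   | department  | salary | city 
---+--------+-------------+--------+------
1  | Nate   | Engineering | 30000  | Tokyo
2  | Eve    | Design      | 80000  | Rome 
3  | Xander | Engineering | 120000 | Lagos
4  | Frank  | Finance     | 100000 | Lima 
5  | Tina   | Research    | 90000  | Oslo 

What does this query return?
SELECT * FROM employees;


SELECT * returns all 5 rows with all columns

5 rows:
1, Nate, Engineering, 30000, Tokyo
2, Eve, Design, 80000, Rome
3, Xander, Engineering, 120000, Lagos
4, Frank, Finance, 100000, Lima
5, Tina, Research, 90000, Oslo


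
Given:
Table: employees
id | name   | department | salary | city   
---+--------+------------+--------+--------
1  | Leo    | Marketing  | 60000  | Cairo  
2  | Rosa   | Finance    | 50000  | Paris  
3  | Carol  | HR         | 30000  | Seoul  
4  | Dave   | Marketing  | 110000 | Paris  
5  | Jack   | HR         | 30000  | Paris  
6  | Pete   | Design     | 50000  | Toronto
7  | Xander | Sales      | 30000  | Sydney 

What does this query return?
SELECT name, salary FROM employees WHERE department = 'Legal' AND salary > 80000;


Filtering: department = 'Legal' AND salary > 80000
Matching: 0 rows

Empty result set (0 rows)


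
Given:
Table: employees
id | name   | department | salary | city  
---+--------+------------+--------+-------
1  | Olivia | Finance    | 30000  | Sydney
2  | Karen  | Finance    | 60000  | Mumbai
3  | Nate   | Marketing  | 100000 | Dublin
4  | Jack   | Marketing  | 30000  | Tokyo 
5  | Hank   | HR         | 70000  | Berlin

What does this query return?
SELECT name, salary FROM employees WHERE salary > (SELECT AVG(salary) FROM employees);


Subquery: AVG(salary) = 58000.0
Filtering: salary > 58000.0
  Karen (60000) -> MATCH
  Nate (100000) -> MATCH
  Hank (70000) -> MATCH


3 rows:
Karen, 60000
Nate, 100000
Hank, 70000


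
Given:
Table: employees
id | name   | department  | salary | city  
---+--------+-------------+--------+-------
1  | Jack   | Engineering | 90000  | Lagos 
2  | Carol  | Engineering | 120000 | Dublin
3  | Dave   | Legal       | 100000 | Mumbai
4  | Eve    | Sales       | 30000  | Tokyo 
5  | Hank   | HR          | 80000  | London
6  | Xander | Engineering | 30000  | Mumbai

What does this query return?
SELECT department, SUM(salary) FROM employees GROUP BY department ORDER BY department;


Summing salary within each department:
  Engineering: 90000 + 120000 + 30000 = 240000
  HR: 80000 = 80000
  Legal: 100000 = 100000
  Sales: 30000 = 30000


4 groups:
Engineering, 240000
HR, 80000
Legal, 100000
Sales, 30000


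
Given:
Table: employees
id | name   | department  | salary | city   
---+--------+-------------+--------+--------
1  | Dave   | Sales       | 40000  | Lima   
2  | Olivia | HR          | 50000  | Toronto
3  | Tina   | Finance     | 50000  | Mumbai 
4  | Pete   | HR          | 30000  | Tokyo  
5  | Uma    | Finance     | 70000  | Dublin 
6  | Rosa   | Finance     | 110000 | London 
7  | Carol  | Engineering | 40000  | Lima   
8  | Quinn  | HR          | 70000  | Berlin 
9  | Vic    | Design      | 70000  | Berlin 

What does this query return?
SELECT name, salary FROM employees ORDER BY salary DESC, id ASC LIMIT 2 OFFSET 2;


Sort by salary DESC (id ASC tiebreak), then skip 2 and take 2
Rows 3 through 4

2 rows:
Quinn, 70000
Vic, 70000


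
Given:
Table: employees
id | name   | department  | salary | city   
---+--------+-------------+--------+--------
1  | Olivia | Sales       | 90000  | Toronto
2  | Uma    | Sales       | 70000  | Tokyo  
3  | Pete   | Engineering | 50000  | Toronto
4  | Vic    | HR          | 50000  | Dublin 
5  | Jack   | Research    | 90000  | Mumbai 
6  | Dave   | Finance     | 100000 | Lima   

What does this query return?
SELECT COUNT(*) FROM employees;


COUNT(*) counts all rows

6


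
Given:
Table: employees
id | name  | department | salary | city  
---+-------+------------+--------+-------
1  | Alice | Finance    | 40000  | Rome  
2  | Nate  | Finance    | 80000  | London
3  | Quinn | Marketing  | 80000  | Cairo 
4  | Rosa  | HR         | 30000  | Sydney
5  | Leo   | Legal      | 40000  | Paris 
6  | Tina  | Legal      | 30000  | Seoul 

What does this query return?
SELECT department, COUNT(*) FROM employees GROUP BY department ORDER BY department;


Assigning each row to its department group:
  Alice -> Finance
  Nate -> Finance
  Quinn -> Marketing
  Rosa -> HR
  Leo -> Legal
  Tina -> Legal


4 groups:
Finance, 2
HR, 1
Legal, 2
Marketing, 1


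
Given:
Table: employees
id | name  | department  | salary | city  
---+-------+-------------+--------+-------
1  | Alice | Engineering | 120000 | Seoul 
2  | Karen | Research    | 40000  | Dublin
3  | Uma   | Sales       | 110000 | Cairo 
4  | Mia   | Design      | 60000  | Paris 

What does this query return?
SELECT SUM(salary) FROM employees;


SUM(salary) = 120000 + 40000 + 110000 + 60000 = 330000

330000


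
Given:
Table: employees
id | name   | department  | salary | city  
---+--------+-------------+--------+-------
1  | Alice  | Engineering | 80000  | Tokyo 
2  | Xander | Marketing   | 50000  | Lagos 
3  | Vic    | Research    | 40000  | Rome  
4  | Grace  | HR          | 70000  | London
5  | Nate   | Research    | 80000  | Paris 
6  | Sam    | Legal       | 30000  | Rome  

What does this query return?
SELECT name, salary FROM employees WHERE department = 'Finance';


Filtering: department = 'Finance'
Matching rows: 0

Empty result set (0 rows)


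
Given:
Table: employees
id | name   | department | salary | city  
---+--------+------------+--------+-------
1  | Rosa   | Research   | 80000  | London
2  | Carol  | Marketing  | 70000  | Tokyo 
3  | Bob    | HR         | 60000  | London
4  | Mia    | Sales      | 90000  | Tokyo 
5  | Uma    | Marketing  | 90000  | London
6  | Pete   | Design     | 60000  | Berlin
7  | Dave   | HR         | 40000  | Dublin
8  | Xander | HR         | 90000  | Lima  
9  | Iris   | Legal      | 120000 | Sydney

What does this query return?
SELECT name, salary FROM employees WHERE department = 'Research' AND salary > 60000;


Filtering: department = 'Research' AND salary > 60000
Matching: 1 rows

1 rows:
Rosa, 80000


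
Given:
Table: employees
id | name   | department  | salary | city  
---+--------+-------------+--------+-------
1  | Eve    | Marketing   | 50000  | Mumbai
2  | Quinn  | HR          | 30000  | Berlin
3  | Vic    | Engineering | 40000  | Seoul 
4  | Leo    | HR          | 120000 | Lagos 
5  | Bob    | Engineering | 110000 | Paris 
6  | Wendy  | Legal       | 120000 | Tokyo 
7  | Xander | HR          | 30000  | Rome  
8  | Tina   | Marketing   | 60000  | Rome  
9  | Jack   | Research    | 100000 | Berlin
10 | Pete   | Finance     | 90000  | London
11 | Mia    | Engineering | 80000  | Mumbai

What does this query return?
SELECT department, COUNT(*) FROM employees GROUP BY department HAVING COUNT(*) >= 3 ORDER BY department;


Groups with count >= 3:
  Engineering: 3 -> PASS
  HR: 3 -> PASS
  Finance: 1 -> filtered out
  Legal: 1 -> filtered out
  Marketing: 2 -> filtered out
  Research: 1 -> filtered out


2 groups:
Engineering, 3
HR, 3


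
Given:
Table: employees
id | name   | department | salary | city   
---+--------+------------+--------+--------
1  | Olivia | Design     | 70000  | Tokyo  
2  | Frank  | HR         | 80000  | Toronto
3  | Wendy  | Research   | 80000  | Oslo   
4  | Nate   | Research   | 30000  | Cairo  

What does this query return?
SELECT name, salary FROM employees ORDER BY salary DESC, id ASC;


Sorting by salary DESC, then id ASC for ties

4 rows:
Frank, 80000
Wendy, 80000
Olivia, 70000
Nate, 30000


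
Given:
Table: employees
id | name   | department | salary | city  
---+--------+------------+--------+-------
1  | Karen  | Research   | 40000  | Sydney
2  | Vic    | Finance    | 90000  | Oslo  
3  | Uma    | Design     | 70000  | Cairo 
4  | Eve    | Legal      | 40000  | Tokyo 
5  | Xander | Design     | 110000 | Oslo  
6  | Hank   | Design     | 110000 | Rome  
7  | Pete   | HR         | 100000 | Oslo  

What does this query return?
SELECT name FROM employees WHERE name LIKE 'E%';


LIKE 'E%' matches names starting with 'E'
Matching: 1

1 rows:
Eve


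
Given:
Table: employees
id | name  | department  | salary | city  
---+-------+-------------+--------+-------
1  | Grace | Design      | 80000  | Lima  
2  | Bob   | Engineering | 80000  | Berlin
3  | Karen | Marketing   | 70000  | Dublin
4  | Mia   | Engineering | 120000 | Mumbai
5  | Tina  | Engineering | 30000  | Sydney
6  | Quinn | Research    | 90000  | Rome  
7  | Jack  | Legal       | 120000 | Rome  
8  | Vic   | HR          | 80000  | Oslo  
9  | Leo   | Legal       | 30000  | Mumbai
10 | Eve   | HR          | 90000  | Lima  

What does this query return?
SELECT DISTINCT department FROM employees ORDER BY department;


All 'department' values (row order): Design, Engineering, Marketing, Engineering, Engineering, Research, Legal, HR, Legal, HR
Removing duplicates leaves 6 unique value(s).

6 values:
Design
Engineering
HR
Legal
Marketing
Research


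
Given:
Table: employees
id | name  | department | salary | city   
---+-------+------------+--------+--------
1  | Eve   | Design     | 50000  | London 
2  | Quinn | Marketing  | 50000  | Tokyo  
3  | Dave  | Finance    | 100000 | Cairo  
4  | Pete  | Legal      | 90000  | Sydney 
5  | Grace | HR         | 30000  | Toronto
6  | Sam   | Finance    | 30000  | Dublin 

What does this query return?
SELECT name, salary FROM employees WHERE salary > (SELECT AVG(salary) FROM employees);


Subquery: AVG(salary) = 58333.33
Filtering: salary > 58333.33
  Dave (100000) -> MATCH
  Pete (90000) -> MATCH


2 rows:
Dave, 100000
Pete, 90000


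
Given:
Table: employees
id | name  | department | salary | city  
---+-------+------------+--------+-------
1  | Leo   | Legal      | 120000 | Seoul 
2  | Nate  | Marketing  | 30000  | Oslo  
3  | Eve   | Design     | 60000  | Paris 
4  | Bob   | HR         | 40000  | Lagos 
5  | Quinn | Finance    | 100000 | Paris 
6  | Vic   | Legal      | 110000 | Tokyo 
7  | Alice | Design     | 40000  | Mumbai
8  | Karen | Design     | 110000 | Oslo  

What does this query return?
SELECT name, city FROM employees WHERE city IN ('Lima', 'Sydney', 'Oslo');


Filtering: city IN ('Lima', 'Sydney', 'Oslo')
Matching: 2 rows

2 rows:
Nate, Oslo
Karen, Oslo


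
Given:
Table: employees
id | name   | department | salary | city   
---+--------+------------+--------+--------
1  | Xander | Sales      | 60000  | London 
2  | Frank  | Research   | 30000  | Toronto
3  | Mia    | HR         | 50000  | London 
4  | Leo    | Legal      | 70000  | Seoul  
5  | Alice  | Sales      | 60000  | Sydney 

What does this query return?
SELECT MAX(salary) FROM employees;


Salaries: 60000, 30000, 50000, 70000, 60000
MAX = 70000

70000


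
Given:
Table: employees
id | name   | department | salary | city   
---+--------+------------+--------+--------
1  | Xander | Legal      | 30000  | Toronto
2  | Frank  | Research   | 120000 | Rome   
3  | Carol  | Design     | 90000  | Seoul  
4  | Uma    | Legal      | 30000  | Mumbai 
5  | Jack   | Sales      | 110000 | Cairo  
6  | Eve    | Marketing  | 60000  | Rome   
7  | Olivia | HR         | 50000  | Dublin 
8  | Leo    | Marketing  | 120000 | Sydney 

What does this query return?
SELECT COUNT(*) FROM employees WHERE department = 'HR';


Counting rows where department = 'HR'
  Olivia -> MATCH


1


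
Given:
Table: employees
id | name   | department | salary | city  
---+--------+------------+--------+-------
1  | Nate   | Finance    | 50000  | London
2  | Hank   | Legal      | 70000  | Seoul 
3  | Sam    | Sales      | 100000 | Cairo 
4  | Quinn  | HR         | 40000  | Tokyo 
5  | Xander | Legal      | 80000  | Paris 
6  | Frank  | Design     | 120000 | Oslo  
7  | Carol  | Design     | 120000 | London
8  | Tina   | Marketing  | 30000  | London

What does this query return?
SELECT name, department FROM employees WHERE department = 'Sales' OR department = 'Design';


Filtering: department = 'Sales' OR 'Design'
Matching: 3 rows

3 rows:
Sam, Sales
Frank, Design
Carol, Design


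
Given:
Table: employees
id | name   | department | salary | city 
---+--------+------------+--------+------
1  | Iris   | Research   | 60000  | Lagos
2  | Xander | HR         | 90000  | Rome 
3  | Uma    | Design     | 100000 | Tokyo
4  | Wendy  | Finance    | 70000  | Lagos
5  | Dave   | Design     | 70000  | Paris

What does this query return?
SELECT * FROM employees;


SELECT * returns all 5 rows with all columns

5 rows:
1, Iris, Research, 60000, Lagos
2, Xander, HR, 90000, Rome
3, Uma, Design, 100000, Tokyo
4, Wendy, Finance, 70000, Lagos
5, Dave, Design, 70000, Paris


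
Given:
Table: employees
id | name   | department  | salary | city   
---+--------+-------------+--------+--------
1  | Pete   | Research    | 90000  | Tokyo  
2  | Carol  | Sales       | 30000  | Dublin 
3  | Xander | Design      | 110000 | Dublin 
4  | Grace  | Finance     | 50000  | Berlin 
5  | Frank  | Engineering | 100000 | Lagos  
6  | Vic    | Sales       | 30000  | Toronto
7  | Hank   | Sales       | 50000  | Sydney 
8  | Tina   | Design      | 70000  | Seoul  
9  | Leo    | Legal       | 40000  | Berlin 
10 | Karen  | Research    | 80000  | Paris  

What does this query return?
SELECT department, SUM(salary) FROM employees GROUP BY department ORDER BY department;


Summing salary within each department:
  Design: 110000 + 70000 = 180000
  Engineering: 100000 = 100000
  Finance: 50000 = 50000
  Legal: 40000 = 40000
  Research: 90000 + 80000 = 170000
  Sales: 30000 + 30000 + 50000 = 110000


6 groups:
Design, 180000
Engineering, 100000
Finance, 50000
Legal, 40000
Research, 170000
Sales, 110000


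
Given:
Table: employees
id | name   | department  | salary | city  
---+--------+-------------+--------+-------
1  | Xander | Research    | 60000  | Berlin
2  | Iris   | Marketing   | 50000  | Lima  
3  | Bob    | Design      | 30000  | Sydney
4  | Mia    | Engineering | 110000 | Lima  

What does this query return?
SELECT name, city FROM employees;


Projecting columns: name, city

4 rows:
Xander, Berlin
Iris, Lima
Bob, Sydney
Mia, Lima


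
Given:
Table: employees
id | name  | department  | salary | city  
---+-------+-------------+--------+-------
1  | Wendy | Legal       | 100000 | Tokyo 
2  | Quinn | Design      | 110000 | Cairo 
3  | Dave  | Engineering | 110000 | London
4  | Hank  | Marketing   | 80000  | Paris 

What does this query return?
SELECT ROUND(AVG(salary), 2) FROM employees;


SUM(salary) = 400000
COUNT = 4
ROUND(AVG, 2) = ROUND(400000 / 4, 2) = 100000.0

100000.0


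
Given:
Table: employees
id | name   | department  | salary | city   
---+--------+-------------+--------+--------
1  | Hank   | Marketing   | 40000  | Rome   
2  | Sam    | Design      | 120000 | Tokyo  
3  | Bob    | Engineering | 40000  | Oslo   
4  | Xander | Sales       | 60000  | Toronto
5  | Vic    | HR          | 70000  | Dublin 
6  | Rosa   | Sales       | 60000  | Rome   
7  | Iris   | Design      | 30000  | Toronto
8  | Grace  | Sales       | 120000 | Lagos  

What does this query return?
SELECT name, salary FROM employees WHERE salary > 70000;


Filtering: salary > 70000
Matching: 2 rows

2 rows:
Sam, 120000
Grace, 120000


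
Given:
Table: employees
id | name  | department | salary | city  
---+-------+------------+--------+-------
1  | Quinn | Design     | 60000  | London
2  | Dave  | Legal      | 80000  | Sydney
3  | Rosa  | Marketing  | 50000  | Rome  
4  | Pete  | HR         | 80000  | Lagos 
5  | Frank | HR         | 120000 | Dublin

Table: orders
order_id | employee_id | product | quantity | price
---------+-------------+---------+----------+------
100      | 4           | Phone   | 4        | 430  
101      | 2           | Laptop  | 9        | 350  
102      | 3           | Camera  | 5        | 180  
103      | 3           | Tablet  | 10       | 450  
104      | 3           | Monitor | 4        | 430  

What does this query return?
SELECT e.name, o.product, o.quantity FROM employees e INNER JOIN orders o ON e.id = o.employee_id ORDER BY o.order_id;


Joining employees.id = orders.employee_id:
  employee Pete (id=4) -> order Phone
  employee Dave (id=2) -> order Laptop
  employee Rosa (id=3) -> order Camera
  employee Rosa (id=3) -> order Tablet
  employee Rosa (id=3) -> order Monitor


5 rows:
Pete, Phone, 4
Dave, Laptop, 9
Rosa, Camera, 5
Rosa, Tablet, 10
Rosa, Monitor, 4


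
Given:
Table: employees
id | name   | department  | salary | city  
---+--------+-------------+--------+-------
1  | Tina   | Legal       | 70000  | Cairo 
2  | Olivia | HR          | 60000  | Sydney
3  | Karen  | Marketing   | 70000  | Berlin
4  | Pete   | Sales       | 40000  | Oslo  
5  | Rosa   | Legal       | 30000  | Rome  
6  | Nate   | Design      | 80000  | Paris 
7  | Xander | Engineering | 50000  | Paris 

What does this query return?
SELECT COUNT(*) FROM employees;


COUNT(*) counts all rows

7


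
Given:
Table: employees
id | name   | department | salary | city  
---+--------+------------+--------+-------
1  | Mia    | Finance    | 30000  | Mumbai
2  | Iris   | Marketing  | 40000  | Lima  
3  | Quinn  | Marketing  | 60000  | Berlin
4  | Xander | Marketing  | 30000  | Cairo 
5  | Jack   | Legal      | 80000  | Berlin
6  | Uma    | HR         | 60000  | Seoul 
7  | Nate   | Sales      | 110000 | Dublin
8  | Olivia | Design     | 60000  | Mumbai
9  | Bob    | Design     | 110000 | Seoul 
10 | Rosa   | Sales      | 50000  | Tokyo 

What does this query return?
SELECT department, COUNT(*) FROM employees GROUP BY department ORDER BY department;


Assigning each row to its department group:
  Mia -> Finance
  Iris -> Marketing
  Quinn -> Marketing
  Xander -> Marketing
  Jack -> Legal
  Uma -> HR
  Nate -> Sales
  Olivia -> Design
  Bob -> Design
  Rosa -> Sales


6 groups:
Design, 2
Finance, 1
HR, 1
Legal, 1
Marketing, 3
Sales, 2


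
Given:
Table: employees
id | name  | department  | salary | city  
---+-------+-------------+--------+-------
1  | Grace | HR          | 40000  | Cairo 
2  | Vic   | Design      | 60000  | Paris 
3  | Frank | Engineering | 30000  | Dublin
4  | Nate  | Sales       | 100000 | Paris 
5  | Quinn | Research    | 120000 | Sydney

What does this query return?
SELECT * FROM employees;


SELECT * returns all 5 rows with all columns

5 rows:
1, Grace, HR, 40000, Cairo
2, Vic, Design, 60000, Paris
3, Frank, Engineering, 30000, Dublin
4, Nate, Sales, 100000, Paris
5, Quinn, Research, 120000, Sydney


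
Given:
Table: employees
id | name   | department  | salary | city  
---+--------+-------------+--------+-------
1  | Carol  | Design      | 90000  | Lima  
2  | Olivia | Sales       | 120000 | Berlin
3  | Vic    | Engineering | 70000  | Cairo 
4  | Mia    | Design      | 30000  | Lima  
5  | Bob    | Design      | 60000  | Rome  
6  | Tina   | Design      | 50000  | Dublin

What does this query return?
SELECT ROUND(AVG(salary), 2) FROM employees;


SUM(salary) = 420000
COUNT = 6
ROUND(AVG, 2) = ROUND(420000 / 6, 2) = 70000.0

70000.0


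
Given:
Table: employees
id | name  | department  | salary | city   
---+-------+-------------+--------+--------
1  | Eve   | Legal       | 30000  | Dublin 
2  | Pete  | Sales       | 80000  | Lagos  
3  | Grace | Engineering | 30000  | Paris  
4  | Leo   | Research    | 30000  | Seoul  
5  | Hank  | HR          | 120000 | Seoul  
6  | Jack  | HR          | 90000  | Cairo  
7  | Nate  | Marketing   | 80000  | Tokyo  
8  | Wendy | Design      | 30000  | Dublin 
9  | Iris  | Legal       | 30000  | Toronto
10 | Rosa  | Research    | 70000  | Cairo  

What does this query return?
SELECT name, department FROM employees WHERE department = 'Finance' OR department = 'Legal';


Filtering: department = 'Finance' OR 'Legal'
Matching: 2 rows

2 rows:
Eve, Legal
Iris, Legal


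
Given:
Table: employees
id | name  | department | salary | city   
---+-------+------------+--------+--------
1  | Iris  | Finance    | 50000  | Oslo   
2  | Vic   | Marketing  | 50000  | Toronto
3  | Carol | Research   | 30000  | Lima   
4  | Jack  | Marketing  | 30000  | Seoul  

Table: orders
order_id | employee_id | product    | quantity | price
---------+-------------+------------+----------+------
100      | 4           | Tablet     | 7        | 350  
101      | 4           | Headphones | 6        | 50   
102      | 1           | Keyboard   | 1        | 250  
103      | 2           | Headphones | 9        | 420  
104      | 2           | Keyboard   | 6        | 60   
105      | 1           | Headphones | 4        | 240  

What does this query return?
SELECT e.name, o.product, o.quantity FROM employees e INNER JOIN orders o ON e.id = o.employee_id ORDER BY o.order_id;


Joining employees.id = orders.employee_id:
  employee Jack (id=4) -> order Tablet
  employee Jack (id=4) -> order Headphones
  employee Iris (id=1) -> order Keyboard
  employee Vic (id=2) -> order Headphones
  employee Vic (id=2) -> order Keyboard
  employee Iris (id=1) -> order Headphones


6 rows:
Jack, Tablet, 7
Jack, Headphones, 6
Iris, Keyboard, 1
Vic, Headphones, 9
Vic, Keyboard, 6
Iris, Headphones, 4


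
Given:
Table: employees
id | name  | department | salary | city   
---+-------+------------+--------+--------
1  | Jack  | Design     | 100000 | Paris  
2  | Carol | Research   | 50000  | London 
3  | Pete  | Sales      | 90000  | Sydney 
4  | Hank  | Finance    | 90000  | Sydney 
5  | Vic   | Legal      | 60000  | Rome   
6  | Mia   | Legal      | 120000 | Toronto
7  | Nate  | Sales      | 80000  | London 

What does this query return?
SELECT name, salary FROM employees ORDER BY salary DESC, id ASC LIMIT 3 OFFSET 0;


Sort by salary DESC (id ASC tiebreak), then skip 0 and take 3
Rows 1 through 3

3 rows:
Mia, 120000
Jack, 100000
Pete, 90000


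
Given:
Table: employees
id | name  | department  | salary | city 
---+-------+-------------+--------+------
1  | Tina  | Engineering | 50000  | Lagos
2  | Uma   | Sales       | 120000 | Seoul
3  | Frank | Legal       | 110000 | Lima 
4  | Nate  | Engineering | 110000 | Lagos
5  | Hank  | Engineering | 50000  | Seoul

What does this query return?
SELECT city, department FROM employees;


Projecting columns: city, department

5 rows:
Lagos, Engineering
Seoul, Sales
Lima, Legal
Lagos, Engineering
Seoul, Engineering


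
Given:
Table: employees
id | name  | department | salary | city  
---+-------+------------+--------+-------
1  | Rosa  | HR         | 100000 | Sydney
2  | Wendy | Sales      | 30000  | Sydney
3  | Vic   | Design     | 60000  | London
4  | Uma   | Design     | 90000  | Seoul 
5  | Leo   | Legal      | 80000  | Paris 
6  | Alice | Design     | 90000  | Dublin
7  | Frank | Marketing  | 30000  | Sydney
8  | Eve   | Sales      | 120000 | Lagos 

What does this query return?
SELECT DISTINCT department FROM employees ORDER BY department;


All 'department' values (row order): HR, Sales, Design, Design, Legal, Design, Marketing, Sales
Removing duplicates leaves 5 unique value(s).

5 values:
Design
HR
Legal
Marketing
Sales


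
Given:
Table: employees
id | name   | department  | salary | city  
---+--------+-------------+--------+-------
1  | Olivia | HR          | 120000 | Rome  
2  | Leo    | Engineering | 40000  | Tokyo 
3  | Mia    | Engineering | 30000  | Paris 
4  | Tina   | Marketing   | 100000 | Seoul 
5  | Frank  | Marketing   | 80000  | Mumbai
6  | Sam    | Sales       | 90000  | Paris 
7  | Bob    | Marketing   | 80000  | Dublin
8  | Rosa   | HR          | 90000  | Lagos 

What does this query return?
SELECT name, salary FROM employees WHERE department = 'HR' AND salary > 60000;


Filtering: department = 'HR' AND salary > 60000
Matching: 2 rows

2 rows:
Olivia, 120000
Rosa, 90000


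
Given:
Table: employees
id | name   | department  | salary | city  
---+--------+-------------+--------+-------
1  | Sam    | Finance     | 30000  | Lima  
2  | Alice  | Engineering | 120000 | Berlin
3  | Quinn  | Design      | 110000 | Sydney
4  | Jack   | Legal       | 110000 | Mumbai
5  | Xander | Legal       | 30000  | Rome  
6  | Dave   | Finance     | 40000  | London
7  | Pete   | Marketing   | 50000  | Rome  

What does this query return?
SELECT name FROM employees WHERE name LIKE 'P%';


LIKE 'P%' matches names starting with 'P'
Matching: 1

1 rows:
Pete


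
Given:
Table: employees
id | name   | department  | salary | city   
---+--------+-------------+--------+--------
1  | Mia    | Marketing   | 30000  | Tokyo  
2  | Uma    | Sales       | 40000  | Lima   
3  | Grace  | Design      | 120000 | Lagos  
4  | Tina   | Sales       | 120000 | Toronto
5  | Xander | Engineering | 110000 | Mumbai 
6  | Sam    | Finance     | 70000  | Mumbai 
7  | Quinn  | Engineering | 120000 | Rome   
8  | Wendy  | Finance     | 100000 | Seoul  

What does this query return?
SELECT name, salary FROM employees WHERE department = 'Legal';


Filtering: department = 'Legal'
Matching rows: 0

Empty result set (0 rows)


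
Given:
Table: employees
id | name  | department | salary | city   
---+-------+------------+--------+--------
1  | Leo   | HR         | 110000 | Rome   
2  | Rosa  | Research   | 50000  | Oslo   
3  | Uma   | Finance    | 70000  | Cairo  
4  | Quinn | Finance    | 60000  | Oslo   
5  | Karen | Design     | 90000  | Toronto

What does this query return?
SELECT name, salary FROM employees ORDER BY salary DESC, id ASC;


Sorting by salary DESC, then id ASC for ties

5 rows:
Leo, 110000
Karen, 90000
Uma, 70000
Quinn, 60000
Rosa, 50000


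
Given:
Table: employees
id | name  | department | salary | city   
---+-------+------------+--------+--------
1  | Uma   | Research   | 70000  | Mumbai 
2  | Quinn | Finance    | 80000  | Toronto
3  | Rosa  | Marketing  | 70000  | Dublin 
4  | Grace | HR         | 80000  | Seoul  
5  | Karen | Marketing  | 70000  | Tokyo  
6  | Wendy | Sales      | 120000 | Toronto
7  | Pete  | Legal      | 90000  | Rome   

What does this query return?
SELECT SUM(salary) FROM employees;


SUM(salary) = 70000 + 80000 + 70000 + 80000 + 70000 + 120000 + 90000 = 580000

580000


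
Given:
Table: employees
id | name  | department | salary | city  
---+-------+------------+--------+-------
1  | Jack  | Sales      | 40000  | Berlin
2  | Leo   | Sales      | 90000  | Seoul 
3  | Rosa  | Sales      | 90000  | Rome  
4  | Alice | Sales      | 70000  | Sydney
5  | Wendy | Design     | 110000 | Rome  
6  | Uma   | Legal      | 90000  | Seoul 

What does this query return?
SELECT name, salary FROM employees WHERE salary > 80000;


Filtering: salary > 80000
Matching: 4 rows

4 rows:
Leo, 90000
Rosa, 90000
Wendy, 110000
Uma, 90000


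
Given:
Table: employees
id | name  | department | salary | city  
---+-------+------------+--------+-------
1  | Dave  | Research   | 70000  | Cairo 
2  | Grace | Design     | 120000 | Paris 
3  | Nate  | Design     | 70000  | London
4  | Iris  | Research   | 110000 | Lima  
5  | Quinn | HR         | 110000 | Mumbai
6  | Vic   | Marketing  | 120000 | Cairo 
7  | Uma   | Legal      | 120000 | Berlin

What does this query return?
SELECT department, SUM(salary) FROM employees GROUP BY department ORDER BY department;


Summing salary within each department:
  Design: 120000 + 70000 = 190000
  HR: 110000 = 110000
  Legal: 120000 = 120000
  Marketing: 120000 = 120000
  Research: 70000 + 110000 = 180000


5 groups:
Design, 190000
HR, 110000
Legal, 120000
Marketing, 120000
Research, 180000


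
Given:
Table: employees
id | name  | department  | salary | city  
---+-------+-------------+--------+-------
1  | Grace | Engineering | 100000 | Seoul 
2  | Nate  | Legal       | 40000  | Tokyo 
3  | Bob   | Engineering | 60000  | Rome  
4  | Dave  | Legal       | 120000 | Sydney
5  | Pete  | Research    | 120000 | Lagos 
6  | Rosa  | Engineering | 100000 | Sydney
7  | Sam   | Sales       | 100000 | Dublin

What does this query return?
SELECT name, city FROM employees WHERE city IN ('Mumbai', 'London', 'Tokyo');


Filtering: city IN ('Mumbai', 'London', 'Tokyo')
Matching: 1 rows

1 rows:
Nate, Tokyo


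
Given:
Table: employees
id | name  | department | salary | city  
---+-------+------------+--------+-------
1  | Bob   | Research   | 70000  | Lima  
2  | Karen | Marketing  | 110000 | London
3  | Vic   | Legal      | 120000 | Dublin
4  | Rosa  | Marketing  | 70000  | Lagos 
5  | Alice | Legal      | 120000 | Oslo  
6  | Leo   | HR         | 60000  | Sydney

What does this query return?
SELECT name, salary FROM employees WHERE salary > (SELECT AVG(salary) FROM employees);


Subquery: AVG(salary) = 91666.67
Filtering: salary > 91666.67
  Karen (110000) -> MATCH
  Vic (120000) -> MATCH
  Alice (120000) -> MATCH


3 rows:
Karen, 110000
Vic, 120000
Alice, 120000


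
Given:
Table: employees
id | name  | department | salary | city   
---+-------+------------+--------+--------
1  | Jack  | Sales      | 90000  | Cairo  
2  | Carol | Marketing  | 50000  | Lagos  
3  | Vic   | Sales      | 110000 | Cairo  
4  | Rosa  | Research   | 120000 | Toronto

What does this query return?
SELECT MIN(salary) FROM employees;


Salaries: 90000, 50000, 110000, 120000
MIN = 50000

50000


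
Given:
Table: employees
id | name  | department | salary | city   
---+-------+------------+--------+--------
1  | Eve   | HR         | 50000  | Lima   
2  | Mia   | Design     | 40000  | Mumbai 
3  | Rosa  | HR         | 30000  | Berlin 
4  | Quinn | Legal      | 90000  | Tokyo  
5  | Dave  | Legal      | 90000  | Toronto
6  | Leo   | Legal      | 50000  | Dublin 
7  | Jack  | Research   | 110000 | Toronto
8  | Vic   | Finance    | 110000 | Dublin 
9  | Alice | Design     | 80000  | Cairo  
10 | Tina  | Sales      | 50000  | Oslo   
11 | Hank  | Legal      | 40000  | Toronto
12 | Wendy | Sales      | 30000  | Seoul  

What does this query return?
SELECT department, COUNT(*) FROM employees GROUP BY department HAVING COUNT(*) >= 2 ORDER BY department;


Groups with count >= 2:
  Design: 2 -> PASS
  HR: 2 -> PASS
  Legal: 4 -> PASS
  Sales: 2 -> PASS
  Finance: 1 -> filtered out
  Research: 1 -> filtered out


4 groups:
Design, 2
HR, 2
Legal, 4
Sales, 2


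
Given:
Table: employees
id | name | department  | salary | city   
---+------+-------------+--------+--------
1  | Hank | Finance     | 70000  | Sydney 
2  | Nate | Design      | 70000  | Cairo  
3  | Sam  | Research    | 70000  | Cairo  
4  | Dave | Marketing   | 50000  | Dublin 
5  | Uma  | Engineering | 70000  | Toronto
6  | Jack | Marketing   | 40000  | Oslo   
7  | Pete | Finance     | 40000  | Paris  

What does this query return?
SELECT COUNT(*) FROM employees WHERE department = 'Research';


Counting rows where department = 'Research'
  Sam -> MATCH


1


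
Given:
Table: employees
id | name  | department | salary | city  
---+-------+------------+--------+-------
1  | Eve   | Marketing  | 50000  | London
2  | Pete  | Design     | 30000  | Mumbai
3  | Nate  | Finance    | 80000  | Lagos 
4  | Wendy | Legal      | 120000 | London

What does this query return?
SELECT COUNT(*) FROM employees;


COUNT(*) counts all rows

4


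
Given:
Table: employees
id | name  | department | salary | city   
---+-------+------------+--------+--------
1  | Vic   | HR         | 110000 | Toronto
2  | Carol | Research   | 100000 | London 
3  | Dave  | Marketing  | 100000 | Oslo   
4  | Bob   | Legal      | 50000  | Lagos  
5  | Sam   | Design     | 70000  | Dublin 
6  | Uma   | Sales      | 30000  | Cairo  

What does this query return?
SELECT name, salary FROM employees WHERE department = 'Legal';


Filtering: department = 'Legal'
Matching rows: 1

1 rows:
Bob, 50000


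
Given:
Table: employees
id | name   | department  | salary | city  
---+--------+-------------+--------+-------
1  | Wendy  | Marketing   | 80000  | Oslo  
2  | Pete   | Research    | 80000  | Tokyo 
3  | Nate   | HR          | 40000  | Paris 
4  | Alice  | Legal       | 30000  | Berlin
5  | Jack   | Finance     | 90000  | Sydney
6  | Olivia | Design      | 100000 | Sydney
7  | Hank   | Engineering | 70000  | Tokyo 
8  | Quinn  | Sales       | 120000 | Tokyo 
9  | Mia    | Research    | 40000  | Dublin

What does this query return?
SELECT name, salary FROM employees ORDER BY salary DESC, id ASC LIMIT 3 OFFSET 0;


Sort by salary DESC (id ASC tiebreak), then skip 0 and take 3
Rows 1 through 3

3 rows:
Quinn, 120000
Olivia, 100000
Jack, 90000


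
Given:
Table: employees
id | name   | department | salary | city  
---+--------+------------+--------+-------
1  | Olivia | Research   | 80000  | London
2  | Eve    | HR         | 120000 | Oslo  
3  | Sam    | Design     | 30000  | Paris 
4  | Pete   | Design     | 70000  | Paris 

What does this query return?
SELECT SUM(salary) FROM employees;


SUM(salary) = 80000 + 120000 + 30000 + 70000 = 300000

300000


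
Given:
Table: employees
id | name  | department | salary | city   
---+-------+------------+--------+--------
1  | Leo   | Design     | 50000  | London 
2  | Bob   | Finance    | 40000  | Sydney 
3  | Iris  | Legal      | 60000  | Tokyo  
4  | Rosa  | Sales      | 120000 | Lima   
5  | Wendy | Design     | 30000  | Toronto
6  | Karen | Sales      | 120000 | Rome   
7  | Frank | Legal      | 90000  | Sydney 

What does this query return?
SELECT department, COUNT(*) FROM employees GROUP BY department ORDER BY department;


Assigning each row to its department group:
  Leo -> Design
  Bob -> Finance
  Iris -> Legal
  Rosa -> Sales
  Wendy -> Design
  Karen -> Sales
  Frank -> Legal


4 groups:
Design, 2
Finance, 1
Legal, 2
Sales, 2


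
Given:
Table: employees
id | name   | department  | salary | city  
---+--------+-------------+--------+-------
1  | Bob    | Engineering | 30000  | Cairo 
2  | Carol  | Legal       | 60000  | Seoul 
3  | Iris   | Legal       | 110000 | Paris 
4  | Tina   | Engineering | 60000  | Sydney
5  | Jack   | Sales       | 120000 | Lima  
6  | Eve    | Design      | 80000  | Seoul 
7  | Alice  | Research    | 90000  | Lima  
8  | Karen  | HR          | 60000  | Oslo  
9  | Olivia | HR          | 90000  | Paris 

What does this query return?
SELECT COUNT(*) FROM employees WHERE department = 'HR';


Counting rows where department = 'HR'
  Karen -> MATCH
  Olivia -> MATCH


2


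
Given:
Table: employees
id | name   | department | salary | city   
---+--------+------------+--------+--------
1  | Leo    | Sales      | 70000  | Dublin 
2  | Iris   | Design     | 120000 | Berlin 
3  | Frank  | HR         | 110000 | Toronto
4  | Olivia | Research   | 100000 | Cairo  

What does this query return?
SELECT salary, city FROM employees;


Projecting columns: salary, city

4 rows:
70000, Dublin
120000, Berlin
110000, Toronto
100000, Cairo


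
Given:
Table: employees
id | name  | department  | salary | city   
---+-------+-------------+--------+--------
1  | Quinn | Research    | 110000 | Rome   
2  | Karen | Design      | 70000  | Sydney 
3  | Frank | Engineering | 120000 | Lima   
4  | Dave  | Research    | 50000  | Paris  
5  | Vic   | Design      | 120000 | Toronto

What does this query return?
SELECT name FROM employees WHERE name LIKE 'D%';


LIKE 'D%' matches names starting with 'D'
Matching: 1

1 rows:
Dave


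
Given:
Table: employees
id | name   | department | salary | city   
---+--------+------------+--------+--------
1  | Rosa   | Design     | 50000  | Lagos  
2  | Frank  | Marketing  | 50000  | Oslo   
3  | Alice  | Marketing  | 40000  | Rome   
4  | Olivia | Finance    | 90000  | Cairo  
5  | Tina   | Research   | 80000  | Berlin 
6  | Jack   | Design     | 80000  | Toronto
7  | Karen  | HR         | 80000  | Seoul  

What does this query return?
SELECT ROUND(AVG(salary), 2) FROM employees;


SUM(salary) = 470000
COUNT = 7
ROUND(AVG, 2) = ROUND(470000 / 7, 2) = 67142.86

67142.86


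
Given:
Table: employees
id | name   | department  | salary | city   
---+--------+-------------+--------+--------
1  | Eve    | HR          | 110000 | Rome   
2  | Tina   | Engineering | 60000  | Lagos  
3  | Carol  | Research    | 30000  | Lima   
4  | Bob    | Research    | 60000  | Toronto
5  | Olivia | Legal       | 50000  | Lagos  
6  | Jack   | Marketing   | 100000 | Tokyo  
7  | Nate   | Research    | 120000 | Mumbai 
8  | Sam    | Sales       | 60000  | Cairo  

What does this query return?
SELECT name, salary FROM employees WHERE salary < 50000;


Filtering: salary < 50000
Matching: 1 rows

1 rows:
Carol, 30000


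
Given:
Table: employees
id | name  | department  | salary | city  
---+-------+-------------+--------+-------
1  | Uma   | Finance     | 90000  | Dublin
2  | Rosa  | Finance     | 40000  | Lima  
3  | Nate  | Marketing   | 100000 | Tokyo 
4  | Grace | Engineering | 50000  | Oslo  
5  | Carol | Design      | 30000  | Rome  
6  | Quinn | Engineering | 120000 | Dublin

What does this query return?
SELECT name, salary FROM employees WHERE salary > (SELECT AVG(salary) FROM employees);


Subquery: AVG(salary) = 71666.67
Filtering: salary > 71666.67
  Uma (90000) -> MATCH
  Nate (100000) -> MATCH
  Quinn (120000) -> MATCH


3 rows:
Uma, 90000
Nate, 100000
Quinn, 120000


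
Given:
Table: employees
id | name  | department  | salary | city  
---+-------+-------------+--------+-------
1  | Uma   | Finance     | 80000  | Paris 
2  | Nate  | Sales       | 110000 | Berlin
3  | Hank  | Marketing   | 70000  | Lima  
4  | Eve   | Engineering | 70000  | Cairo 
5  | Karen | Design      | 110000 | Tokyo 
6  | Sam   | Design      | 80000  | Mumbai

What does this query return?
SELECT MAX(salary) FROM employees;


Salaries: 80000, 110000, 70000, 70000, 110000, 80000
MAX = 110000

110000


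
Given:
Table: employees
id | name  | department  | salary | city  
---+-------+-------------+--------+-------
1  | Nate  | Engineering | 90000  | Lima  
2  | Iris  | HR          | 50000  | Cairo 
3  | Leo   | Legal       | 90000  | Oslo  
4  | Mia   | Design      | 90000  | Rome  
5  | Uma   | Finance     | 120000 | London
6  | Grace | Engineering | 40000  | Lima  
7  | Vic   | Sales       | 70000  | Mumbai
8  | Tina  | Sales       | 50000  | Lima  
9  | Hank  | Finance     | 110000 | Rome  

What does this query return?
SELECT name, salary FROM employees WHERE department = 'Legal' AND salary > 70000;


Filtering: department = 'Legal' AND salary > 70000
Matching: 1 rows

1 rows:
Leo, 90000


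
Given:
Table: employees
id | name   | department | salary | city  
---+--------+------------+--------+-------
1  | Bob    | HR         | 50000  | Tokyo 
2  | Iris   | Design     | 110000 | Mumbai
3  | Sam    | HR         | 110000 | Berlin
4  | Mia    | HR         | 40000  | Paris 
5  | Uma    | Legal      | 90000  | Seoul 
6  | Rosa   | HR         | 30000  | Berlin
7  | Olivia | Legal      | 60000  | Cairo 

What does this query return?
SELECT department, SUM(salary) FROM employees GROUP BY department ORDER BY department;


Summing salary within each department:
  Design: 110000 = 110000
  HR: 50000 + 110000 + 40000 + 30000 = 230000
  Legal: 90000 + 60000 = 150000


3 groups:
Design, 110000
HR, 230000
Legal, 150000


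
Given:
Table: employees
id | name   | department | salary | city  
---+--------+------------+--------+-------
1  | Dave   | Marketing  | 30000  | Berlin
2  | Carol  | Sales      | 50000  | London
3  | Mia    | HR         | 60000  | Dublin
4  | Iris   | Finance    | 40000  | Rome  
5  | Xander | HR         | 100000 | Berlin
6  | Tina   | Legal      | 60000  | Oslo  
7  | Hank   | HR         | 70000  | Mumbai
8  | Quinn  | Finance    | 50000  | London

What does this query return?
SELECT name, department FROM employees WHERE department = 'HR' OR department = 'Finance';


Filtering: department = 'HR' OR 'Finance'
Matching: 5 rows

5 rows:
Mia, HR
Iris, Finance
Xander, HR
Hank, HR
Quinn, Finance
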